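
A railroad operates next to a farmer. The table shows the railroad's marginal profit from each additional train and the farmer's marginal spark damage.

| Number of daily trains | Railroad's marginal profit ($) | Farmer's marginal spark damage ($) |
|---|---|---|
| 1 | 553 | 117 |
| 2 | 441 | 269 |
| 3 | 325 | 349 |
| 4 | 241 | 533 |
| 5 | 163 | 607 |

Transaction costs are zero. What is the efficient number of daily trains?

Bargaining reaches the level where marginal profit last exceeds marginal spark damage.
That holds through level 2 (441 ≥ 269) but not at 3 (325 < 349).

2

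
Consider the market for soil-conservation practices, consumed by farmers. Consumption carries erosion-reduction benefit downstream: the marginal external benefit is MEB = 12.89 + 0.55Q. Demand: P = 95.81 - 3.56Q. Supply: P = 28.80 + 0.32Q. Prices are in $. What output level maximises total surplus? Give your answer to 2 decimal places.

Social marginal benefit = demand + MEB = 108.70 - 3.01Q.
Set SMB = MC: 108.70 - 3.01Q = 28.80 + 0.32Q → Q* = 23.9940.

Q* = 23.99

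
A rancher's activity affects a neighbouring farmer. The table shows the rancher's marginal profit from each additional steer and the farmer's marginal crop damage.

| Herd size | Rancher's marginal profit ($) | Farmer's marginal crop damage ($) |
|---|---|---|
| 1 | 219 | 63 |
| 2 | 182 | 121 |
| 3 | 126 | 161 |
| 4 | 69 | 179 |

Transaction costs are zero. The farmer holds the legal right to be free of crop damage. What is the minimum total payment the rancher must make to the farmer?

$184

Efficient level: marginal profit ≥ marginal crop damage through level 2, so k* = 2.
With the farmer holding the right, the rancher must at least compensate total damage at k*: 63 + 121 = 184.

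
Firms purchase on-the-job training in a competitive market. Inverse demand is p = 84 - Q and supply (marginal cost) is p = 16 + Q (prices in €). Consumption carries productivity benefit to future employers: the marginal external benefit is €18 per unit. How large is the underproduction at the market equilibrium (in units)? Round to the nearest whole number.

Market equilibrium (private): 16 + Q = 84 - Q → Q_m = 34.0000.
Social marginal benefit = demand + MEB = 102 - Q.
Set SMB = MC: 102 - Q = 16 + Q → Q* = 43.0000.
Gap = |34.0000 − 43.0000| = 9.0000.

9 units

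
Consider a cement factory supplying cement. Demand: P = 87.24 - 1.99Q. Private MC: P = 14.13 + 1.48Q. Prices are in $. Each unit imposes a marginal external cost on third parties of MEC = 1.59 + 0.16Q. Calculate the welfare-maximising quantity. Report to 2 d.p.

Q* = 19.70

Social marginal cost = private MC + MEC = 15.72 + 1.64Q.
Set SMC = demand: 15.72 + 1.64Q = 87.24 - 1.99Q → Q* = 19.7025.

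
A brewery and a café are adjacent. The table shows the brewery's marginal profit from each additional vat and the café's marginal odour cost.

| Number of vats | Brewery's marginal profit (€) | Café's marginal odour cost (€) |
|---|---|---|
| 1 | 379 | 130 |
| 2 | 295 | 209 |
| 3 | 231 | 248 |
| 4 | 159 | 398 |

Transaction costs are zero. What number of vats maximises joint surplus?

Bargaining reaches the level where marginal profit last exceeds marginal odour cost.
That holds through level 2 (295 ≥ 209) but not at 3 (231 < 248).

2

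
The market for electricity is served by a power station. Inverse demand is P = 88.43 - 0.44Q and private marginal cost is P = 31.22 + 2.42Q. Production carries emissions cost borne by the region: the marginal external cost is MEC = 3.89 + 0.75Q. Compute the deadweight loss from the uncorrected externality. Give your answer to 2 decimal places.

Market equilibrium (private): 31.22 + 2.42Q = 88.43 - 0.44Q → Q_m = 20.0035.
Social marginal cost = private MC + MEC = 35.11 + 3.17Q.
Set SMC = demand: 35.11 + 3.17Q = 88.43 - 0.44Q → Q* = 14.7701.
Height of the DWL triangle at Q_m is SMC(Q_m) − demand(Q_m) = MEC(Q_m) = 18.8926.
DWL = ½ × 5.2334 × 18.8926 = 49.4363.

DWL = 49.44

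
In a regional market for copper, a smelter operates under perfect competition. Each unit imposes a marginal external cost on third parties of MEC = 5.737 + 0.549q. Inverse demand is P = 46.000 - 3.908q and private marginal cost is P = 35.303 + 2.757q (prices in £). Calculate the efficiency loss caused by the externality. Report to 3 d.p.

DWL = £3.036

Market equilibrium (private): 35.303 + 2.757q = 46.000 - 3.908q → q_m = 1.6050.
Social marginal cost = private MC + MEC = 41.040 + 3.306q.
Set SMC = demand: 41.040 + 3.306q = 46.000 - 3.908q → q* = 0.6876.
Between q* and q_m the wedge SMC − demand runs linearly from 0 to MEC(q_m), so the loss is a triangle.
DWL = ½ × 0.9174 × 6.6181 = 3.0357.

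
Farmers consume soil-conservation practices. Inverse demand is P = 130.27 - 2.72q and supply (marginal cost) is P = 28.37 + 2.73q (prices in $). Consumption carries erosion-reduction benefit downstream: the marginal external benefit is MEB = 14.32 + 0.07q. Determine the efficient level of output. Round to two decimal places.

Social marginal benefit = demand + MEB = 144.59 - 2.65q.
Set SMB = MC: 144.59 - 2.65q = 28.37 + 2.73q → q* = 21.6022.

q* = 21.60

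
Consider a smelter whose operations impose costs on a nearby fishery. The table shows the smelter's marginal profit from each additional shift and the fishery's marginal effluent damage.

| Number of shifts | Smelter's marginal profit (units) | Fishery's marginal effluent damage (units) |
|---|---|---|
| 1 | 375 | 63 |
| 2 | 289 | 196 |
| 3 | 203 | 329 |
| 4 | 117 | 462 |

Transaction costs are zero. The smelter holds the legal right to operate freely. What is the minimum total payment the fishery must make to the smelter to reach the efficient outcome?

320

Left alone the smelter would choose level 4 (marginal profit stays positive).
Efficient level: k* = 2 (marginal profit ≥ marginal effluent damage through 2).
The fishery must at least cover the smelter's forgone profit from cutting 4→2: 203 + 117 = 320.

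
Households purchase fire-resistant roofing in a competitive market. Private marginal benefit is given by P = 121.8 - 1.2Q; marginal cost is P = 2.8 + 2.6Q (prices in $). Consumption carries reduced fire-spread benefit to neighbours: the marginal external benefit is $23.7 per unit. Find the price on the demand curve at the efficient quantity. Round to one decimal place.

Social marginal benefit = demand + MEB = 145.5 - 1.2Q.
Set SMB = MC: 145.5 - 1.2Q = 2.8 + 2.6Q → Q* = 37.5526.
Consumer price on the demand curve at Q*: 121.8 − 1.2×37.5526 = 76.7369.

P = $76.7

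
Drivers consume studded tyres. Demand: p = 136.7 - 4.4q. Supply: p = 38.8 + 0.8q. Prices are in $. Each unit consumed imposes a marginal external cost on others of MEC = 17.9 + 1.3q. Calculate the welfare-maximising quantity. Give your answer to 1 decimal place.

Social marginal benefit = demand − MEC = 118.8 - 5.7q.
Set SMB = MC: 118.8 - 5.7q = 38.8 + 0.8q → q* = 12.3077.

q* = 12.3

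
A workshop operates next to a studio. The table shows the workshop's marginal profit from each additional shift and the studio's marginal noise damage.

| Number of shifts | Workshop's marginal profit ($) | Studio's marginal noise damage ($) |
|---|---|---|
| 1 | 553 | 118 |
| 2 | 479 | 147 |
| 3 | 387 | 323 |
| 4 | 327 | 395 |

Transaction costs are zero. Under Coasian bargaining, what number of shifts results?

3

Bargaining reaches the level where marginal profit last exceeds marginal noise damage.
That holds through level 3 (387 ≥ 323) but not at 4 (327 < 395).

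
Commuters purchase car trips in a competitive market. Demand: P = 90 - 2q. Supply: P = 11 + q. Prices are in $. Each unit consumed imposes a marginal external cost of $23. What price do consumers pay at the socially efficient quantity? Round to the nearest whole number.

Social marginal benefit = demand − MEC = 67 - 2q.
Set SMB = MC: 67 - 2q = 11 + q → q* = 18.6667.
Consumer price on the demand curve at q*: 90 − 2×18.6667 = 52.6666.

P = $53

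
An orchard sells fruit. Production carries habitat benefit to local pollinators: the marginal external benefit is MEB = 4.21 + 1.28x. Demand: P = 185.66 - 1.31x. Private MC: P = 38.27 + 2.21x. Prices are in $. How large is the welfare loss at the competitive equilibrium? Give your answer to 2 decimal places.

DWL = $745.89

Market equilibrium (private): 38.27 + 2.21x = 185.66 - 1.31x → x_m = 41.8722.
Social marginal cost = private MC − MEB = 34.06 + 0.93x.
Set SMC = demand: 34.06 + 0.93x = 185.66 - 1.31x → x* = 67.6786.
Height of the DWL triangle at x_m is demand(x_m) − SMC(x_m) = MEB(x_m) = 57.8064.
DWL = ½ × 25.8064 × 57.8064 = 745.8875.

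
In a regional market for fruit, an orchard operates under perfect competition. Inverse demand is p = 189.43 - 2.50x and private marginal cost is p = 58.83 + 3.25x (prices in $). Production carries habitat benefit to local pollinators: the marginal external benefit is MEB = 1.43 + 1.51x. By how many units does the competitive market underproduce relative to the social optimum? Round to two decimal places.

Market equilibrium (private): 58.83 + 3.25x = 189.43 - 2.50x → x_m = 22.7130.
Social marginal cost = private MC − MEB = 57.40 + 1.74x.
Set SMC = demand: 57.40 + 1.74x = 189.43 - 2.50x → x* = 31.1392.
Gap = |22.7130 − 31.1392| = 8.4262.

8.43 units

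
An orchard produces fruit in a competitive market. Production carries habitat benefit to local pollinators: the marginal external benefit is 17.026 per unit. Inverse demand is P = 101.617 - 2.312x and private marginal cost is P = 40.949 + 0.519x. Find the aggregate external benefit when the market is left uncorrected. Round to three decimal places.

Market equilibrium (private): 40.949 + 0.519x = 101.617 - 2.312x → x_m = 21.4299.
Total external benefit = MEB × x_m = 17.026 × 21.4299 = 364.8655.

364.865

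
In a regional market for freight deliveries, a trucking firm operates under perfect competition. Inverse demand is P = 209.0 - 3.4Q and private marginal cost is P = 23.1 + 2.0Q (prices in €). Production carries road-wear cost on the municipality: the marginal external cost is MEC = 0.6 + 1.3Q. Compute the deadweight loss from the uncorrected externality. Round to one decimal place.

DWL = €153.5

Market equilibrium (private): 23.1 + 2.0Q = 209.0 - 3.4Q → Q_m = 34.4259.
Social marginal cost = private MC + MEC = 23.7 + 3.3Q.
Set SMC = demand: 23.7 + 3.3Q = 209.0 - 3.4Q → Q* = 27.6567.
The welfare-loss triangle has base |Q_m − Q*| and height MEC(Q_m) (the vertical gap between SMC and demand is zero at Q* and MEC at Q_m).
DWL = ½ × 6.7692 × 45.3537 = 153.5041.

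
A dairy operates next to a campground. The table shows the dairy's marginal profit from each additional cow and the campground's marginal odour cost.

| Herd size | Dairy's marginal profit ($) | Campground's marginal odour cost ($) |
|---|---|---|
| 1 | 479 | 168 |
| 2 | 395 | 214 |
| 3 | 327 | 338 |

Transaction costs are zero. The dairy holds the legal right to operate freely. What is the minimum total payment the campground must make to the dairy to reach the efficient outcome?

$327

Left alone the dairy would choose level 3 (marginal profit stays positive).
Efficient level: k* = 2 (marginal profit ≥ marginal odour cost through 2).
The campground must at least cover the dairy's forgone profit from cutting 3→2: 327 = 327.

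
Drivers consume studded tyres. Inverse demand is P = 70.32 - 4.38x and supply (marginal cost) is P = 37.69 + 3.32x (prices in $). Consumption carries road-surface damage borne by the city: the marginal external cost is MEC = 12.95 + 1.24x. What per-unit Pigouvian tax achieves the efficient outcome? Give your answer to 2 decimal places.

tax = $15.68 per unit

Social marginal benefit = demand − MEC = 57.37 - 5.62x.
Set SMB = MC: 57.37 - 5.62x = 37.69 + 3.32x → x* = 2.2013.
The Pigouvian tax equals MEC at x*: 12.95 + 1.24×2.2013 = 15.6796.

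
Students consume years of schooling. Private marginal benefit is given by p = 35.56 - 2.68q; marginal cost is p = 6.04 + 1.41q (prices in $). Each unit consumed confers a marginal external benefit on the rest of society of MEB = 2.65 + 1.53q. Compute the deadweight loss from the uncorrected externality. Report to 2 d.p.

DWL = $36.62

Market equilibrium (private): 6.04 + 1.41q = 35.56 - 2.68q → q_m = 7.2176.
Social marginal benefit = demand + MEB = 38.21 - 1.15q.
Set SMB = MC: 38.21 - 1.15q = 6.04 + 1.41q → q* = 12.5664.
Height of the DWL triangle at q_m is SMB(q_m) − MC(q_m) = MEB(q_m) = 13.6929.
DWL = ½ × 5.3488 × 13.6929 = 36.6203.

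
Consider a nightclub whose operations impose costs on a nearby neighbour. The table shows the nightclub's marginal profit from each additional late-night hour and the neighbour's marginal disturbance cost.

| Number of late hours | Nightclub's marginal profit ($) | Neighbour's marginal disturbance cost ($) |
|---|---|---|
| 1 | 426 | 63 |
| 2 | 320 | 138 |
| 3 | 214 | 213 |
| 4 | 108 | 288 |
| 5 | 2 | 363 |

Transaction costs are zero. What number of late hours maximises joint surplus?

Bargaining reaches the level where marginal profit last exceeds marginal disturbance cost.
That holds through level 3 (214 ≥ 213) but not at 4 (108 < 288).

3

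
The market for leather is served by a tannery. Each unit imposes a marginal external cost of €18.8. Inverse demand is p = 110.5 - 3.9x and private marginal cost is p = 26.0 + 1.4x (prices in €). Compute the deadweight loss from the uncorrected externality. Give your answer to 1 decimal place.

DWL = €33.3

Market equilibrium (private): 26.0 + 1.4x = 110.5 - 3.9x → x_m = 15.9434.
Social marginal cost = private MC + MEC = 44.8 + 1.4x.
Set SMC = demand: 44.8 + 1.4x = 110.5 - 3.9x → x* = 12.3962.
The welfare-loss triangle has base |x_m − x*| and height MEC(x_m) (the vertical gap between SMC and demand is zero at x* and MEC at x_m).
DWL = ½ × 3.5472 × 18.8000 = 33.3437.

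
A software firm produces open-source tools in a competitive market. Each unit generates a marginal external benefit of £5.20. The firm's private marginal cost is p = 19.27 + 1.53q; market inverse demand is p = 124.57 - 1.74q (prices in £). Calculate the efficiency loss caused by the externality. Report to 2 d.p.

Market equilibrium (private): 19.27 + 1.53q = 124.57 - 1.74q → q_m = 32.2018.
Social marginal cost = private MC − MEB = 14.07 + 1.53q.
Set SMC = demand: 14.07 + 1.53q = 124.57 - 1.74q → q* = 33.7920.
Height of the DWL triangle at q_m is demand(q_m) − SMC(q_m) = MEB(q_m) = 5.2000.
DWL = ½ × 1.5902 × 5.2000 = 4.1345.

DWL = £4.13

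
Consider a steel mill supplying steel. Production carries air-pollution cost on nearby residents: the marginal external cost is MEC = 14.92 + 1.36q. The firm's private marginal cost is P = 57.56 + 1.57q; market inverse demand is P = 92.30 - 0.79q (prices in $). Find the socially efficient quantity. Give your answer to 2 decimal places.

Social marginal cost = private MC + MEC = 72.48 + 2.93q.
Set SMC = demand: 72.48 + 2.93q = 92.30 - 0.79q → q* = 5.3280.

q* = 5.33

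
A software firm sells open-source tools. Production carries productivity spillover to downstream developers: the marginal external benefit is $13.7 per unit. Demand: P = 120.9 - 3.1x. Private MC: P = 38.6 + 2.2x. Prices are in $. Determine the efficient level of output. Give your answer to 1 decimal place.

x* = 18.1

Social marginal cost = private MC − MEB = 24.9 + 2.2x.
Set SMC = demand: 24.9 + 2.2x = 120.9 - 3.1x → x* = 18.1132.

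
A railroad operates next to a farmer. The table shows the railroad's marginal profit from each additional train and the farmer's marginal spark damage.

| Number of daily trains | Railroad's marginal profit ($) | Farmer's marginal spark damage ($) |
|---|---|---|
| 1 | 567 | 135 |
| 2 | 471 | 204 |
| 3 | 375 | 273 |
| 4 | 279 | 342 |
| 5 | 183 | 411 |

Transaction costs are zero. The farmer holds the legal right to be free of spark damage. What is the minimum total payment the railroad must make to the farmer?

$612

Efficient level: marginal profit ≥ marginal spark damage through level 3, so k* = 3.
With the farmer holding the right, the railroad must at least compensate total damage at k*: 135 + 204 + 273 = 612.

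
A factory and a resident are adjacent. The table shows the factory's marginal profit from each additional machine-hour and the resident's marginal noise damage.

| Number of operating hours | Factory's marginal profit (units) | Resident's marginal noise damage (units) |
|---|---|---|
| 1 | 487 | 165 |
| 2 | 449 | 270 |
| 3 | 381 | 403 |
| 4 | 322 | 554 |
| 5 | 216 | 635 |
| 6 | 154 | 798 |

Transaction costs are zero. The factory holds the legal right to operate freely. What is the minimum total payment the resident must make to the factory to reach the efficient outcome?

1073

Left alone the factory would choose level 6 (marginal profit stays positive).
Efficient level: k* = 2 (marginal profit ≥ marginal noise damage through 2).
The resident must at least cover the factory's forgone profit from cutting 6→2: 381 + 322 + 216 + 154 = 1073.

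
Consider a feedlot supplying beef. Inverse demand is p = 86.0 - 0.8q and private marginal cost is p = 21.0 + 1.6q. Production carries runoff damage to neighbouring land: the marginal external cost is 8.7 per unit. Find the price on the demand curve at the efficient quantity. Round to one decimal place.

P = 67.2

Social marginal cost = private MC + MEC = 29.7 + 1.6q.
Set SMC = demand: 29.7 + 1.6q = 86.0 - 0.8q → q* = 23.4583.
Consumer price on the demand curve at q*: 86.0 − 0.8×23.4583 = 67.2334.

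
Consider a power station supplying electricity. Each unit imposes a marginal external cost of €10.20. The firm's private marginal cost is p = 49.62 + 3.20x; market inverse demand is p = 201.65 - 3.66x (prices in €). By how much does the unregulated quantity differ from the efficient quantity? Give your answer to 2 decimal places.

Market equilibrium (private): 49.62 + 3.20x = 201.65 - 3.66x → x_m = 22.1618.
Social marginal cost = private MC + MEC = 59.82 + 3.20x.
Set SMC = demand: 59.82 + 3.20x = 201.65 - 3.66x → x* = 20.6749.
Gap = |22.1618 − 20.6749| = 1.4869.

1.49 units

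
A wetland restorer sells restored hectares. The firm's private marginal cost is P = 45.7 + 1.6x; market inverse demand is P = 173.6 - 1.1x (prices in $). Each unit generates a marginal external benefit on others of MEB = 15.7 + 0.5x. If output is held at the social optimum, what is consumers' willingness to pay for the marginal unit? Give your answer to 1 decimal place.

P = $101.8

Social marginal cost = private MC − MEB = 30.0 + 1.1x.
Set SMC = demand: 30.0 + 1.1x = 173.6 - 1.1x → x* = 65.2727.
Consumer price on the demand curve at x*: 173.6 − 1.1×65.2727 = 101.8000.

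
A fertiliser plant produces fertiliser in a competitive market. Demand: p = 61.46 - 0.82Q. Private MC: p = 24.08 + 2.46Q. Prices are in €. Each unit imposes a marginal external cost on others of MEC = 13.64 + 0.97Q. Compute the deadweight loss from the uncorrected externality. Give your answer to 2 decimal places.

Market equilibrium (private): 24.08 + 2.46Q = 61.46 - 0.82Q → Q_m = 11.3963.
Social marginal cost = private MC + MEC = 37.72 + 3.43Q.
Set SMC = demand: 37.72 + 3.43Q = 61.46 - 0.82Q → Q* = 5.5859.
Height of the DWL triangle at Q_m is SMC(Q_m) − demand(Q_m) = MEC(Q_m) = 24.6945.
DWL = ½ × 5.8104 × 24.6945 = 71.7425.

DWL = €71.74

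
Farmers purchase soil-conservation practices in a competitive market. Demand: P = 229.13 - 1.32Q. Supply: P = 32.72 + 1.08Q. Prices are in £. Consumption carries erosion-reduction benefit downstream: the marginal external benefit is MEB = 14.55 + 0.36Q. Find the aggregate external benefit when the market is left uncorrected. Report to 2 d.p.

£2396.26

Market equilibrium (private): 32.72 + 1.08Q = 229.13 - 1.32Q → Q_m = 81.8375.
Total external benefit = ∫₀^{Q_m} (14.55 + 0.36Q) dQ = 14.55×81.8375 + ½×0.36×81.8375² = 2396.2634.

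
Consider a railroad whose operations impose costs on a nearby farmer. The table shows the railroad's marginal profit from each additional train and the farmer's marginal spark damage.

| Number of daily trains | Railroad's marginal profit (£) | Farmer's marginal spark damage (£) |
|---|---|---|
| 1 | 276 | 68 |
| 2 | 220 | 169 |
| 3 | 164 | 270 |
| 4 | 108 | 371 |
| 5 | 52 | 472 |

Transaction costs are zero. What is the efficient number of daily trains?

Bargaining reaches the level where marginal profit last exceeds marginal spark damage.
That holds through level 2 (220 ≥ 169) but not at 3 (164 < 270).

2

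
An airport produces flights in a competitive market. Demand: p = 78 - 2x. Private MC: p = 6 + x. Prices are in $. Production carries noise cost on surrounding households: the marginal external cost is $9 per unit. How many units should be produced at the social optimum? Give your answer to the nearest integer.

x* = 21

Social marginal cost = private MC + MEC = 15 + x.
Set SMC = demand: 15 + x = 78 - 2x → x* = 21.0000.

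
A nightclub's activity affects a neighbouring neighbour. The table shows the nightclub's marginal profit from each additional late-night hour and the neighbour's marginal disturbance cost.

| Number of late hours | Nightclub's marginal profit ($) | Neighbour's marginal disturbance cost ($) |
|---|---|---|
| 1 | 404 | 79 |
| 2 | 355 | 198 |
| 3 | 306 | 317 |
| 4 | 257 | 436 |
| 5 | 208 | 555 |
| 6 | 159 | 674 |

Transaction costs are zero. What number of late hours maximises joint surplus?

Bargaining reaches the level where marginal profit last exceeds marginal disturbance cost.
That holds through level 2 (355 ≥ 198) but not at 3 (306 < 317).

2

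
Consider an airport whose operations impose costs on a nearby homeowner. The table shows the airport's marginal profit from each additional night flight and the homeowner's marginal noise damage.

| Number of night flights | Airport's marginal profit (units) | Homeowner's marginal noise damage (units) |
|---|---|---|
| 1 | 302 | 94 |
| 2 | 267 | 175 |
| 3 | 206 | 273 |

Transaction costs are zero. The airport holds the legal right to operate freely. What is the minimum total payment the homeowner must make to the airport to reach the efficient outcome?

Left alone the airport would choose level 3 (marginal profit stays positive).
Efficient level: k* = 2 (marginal profit ≥ marginal noise damage through 2).
The homeowner must at least cover the airport's forgone profit from cutting 3→2: 206 = 206.

206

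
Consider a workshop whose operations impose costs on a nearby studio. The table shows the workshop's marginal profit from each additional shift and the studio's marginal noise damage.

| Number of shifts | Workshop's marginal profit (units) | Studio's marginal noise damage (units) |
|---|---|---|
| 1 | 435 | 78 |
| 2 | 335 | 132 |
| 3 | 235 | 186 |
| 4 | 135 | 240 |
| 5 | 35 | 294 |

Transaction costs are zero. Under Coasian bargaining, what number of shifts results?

Bargaining reaches the level where marginal profit last exceeds marginal noise damage.
That holds through level 3 (235 ≥ 186) but not at 4 (135 < 240).

3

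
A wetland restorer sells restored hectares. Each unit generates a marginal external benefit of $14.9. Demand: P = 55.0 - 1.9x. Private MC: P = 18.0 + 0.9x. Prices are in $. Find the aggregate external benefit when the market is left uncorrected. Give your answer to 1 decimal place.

Market equilibrium (private): 18.0 + 0.9x = 55.0 - 1.9x → x_m = 13.2143.
Total external benefit = MEB × x_m = 14.9 × 13.2143 = 196.8931.

$196.9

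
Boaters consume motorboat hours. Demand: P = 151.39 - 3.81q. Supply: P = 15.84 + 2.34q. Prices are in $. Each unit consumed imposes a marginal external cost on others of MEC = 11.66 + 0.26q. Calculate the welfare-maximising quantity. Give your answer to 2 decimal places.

q* = 19.33

Social marginal benefit = demand − MEC = 139.73 - 4.07q.
Set SMB = MC: 139.73 - 4.07q = 15.84 + 2.34q → q* = 19.3276.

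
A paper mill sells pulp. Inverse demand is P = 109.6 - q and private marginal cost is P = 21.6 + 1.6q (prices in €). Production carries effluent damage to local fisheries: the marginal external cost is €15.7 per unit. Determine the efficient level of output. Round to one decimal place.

q* = 27.8

Social marginal cost = private MC + MEC = 37.3 + 1.6q.
Set SMC = demand: 37.3 + 1.6q = 109.6 - q → q* = 27.8077.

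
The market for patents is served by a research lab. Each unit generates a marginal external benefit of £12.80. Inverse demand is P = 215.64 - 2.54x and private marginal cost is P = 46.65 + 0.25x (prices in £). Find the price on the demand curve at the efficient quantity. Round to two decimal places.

Social marginal cost = private MC − MEB = 33.85 + 0.25x.
Set SMC = demand: 33.85 + 0.25x = 215.64 - 2.54x → x* = 65.1577.
Consumer price on the demand curve at x*: 215.64 − 2.54×65.1577 = 50.1394.

P = £50.14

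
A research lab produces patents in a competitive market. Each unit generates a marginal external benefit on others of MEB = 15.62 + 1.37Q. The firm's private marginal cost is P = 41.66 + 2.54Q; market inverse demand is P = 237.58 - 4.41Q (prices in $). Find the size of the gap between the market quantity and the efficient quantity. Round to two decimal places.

9.72 units

Market equilibrium (private): 41.66 + 2.54Q = 237.58 - 4.41Q → Q_m = 28.1899.
Social marginal cost = private MC − MEB = 26.04 + 1.17Q.
Set SMC = demand: 26.04 + 1.17Q = 237.58 - 4.41Q → Q* = 37.9104.
Gap = |28.1899 − 37.9104| = 9.7205.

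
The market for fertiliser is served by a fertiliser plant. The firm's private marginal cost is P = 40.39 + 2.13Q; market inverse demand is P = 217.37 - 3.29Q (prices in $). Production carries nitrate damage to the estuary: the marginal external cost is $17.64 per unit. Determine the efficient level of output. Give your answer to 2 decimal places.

Q* = 29.40

Social marginal cost = private MC + MEC = 58.03 + 2.13Q.
Set SMC = demand: 58.03 + 2.13Q = 217.37 - 3.29Q → Q* = 29.3985.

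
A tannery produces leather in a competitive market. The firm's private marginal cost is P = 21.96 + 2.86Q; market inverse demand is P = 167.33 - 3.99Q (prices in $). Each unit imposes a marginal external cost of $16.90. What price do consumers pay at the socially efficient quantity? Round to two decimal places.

Social marginal cost = private MC + MEC = 38.86 + 2.86Q.
Set SMC = demand: 38.86 + 2.86Q = 167.33 - 3.99Q → Q* = 18.7547.
Consumer price on the demand curve at Q*: 167.33 − 3.99×18.7547 = 92.4987.

P = $92.50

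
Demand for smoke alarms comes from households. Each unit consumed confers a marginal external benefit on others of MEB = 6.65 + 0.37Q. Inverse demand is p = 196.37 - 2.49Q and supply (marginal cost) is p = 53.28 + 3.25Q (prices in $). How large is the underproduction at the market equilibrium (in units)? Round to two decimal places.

2.96 units

Market equilibrium (private): 53.28 + 3.25Q = 196.37 - 2.49Q → Q_m = 24.9286.
Social marginal benefit = demand + MEB = 203.02 - 2.12Q.
Set SMB = MC: 203.02 - 2.12Q = 53.28 + 3.25Q → Q* = 27.8845.
Gap = |24.9286 − 27.8845| = 2.9559.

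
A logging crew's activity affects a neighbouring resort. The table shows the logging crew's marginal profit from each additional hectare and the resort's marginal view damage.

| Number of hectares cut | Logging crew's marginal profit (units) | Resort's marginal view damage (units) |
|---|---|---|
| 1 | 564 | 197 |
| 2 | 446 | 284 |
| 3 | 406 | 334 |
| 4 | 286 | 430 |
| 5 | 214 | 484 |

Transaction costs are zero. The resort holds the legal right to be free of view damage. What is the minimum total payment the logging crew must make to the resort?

Efficient level: marginal profit ≥ marginal view damage through level 3, so k* = 3.
With the resort holding the right, the logging crew must at least compensate total damage at k*: 197 + 284 + 334 = 815.

815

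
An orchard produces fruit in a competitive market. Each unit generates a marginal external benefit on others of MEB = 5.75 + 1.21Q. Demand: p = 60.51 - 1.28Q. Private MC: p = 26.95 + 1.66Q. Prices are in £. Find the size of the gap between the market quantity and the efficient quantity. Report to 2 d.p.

11.31 units

Market equilibrium (private): 26.95 + 1.66Q = 60.51 - 1.28Q → Q_m = 11.4150.
Social marginal cost = private MC − MEB = 21.20 + 0.45Q.
Set SMC = demand: 21.20 + 0.45Q = 60.51 - 1.28Q → Q* = 22.7225.
Gap = |11.4150 − 22.7225| = 11.3075.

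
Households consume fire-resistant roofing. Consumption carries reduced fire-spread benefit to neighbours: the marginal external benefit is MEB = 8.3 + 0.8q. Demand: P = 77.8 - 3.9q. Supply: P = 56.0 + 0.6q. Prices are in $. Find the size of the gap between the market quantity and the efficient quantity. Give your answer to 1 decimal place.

3.3 units

Market equilibrium (private): 56.0 + 0.6q = 77.8 - 3.9q → q_m = 4.8444.
Social marginal benefit = demand + MEB = 86.1 - 3.1q.
Set SMB = MC: 86.1 - 3.1q = 56.0 + 0.6q → q* = 8.1351.
Gap = |4.8444 − 8.1351| = 3.2907.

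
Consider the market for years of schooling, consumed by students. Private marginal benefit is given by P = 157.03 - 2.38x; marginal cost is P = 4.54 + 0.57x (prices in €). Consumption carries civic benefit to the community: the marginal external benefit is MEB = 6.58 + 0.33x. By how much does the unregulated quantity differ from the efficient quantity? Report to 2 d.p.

Market equilibrium (private): 4.54 + 0.57x = 157.03 - 2.38x → x_m = 51.6915.
Social marginal benefit = demand + MEB = 163.61 - 2.05x.
Set SMB = MC: 163.61 - 2.05x = 4.54 + 0.57x → x* = 60.7137.
Gap = |51.6915 − 60.7137| = 9.0222.

9.02 units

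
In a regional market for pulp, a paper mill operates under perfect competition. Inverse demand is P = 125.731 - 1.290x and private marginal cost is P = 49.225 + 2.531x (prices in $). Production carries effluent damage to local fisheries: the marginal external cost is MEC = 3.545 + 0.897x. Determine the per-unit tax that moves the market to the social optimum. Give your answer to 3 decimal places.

Social marginal cost = private MC + MEC = 52.770 + 3.428x.
Set SMC = demand: 52.770 + 3.428x = 125.731 - 1.290x → x* = 15.4644.
The Pigouvian tax equals MEC at x*: 3.545 + 0.897×15.4644 = 17.4166.

tax = $17.417 per unit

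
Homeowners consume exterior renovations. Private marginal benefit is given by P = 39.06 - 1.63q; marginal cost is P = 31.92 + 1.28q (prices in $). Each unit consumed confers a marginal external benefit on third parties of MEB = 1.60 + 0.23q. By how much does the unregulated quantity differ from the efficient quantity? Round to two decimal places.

0.81 units

Market equilibrium (private): 31.92 + 1.28q = 39.06 - 1.63q → q_m = 2.4536.
Social marginal benefit = demand + MEB = 40.66 - 1.40q.
Set SMB = MC: 40.66 - 1.40q = 31.92 + 1.28q → q* = 3.2612.
Gap = |2.4536 − 3.2612| = 0.8076.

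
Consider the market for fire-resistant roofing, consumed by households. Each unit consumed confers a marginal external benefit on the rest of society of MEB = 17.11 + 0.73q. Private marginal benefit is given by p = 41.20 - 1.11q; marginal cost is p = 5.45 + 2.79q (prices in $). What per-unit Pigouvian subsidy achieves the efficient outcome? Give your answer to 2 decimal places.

Social marginal benefit = demand + MEB = 58.31 - 0.38q.
Set SMB = MC: 58.31 - 0.38q = 5.45 + 2.79q → q* = 16.6751.
The Pigouvian subsidy equals MEB at q*: 17.11 + 0.73×16.6751 = 29.2828.

subsidy = $29.28 per unit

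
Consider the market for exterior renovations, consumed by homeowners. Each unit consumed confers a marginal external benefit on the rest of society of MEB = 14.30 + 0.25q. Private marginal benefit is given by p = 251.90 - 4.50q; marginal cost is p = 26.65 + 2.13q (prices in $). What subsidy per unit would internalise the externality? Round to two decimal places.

Social marginal benefit = demand + MEB = 266.20 - 4.25q.
Set SMB = MC: 266.20 - 4.25q = 26.65 + 2.13q → q* = 37.5470.
The Pigouvian subsidy equals MEB at q*: 14.30 + 0.25×37.5470 = 23.6868.

subsidy = $23.69 per unit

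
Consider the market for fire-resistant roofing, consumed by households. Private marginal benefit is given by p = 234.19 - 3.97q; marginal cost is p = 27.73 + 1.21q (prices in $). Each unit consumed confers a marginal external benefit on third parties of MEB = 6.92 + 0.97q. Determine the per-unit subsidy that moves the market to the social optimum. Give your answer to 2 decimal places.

Social marginal benefit = demand + MEB = 241.11 - 3.00q.
Set SMB = MC: 241.11 - 3.00q = 27.73 + 1.21q → q* = 50.6841.
The Pigouvian subsidy equals MEB at q*: 6.92 + 0.97×50.6841 = 56.0836.

subsidy = $56.08 per unit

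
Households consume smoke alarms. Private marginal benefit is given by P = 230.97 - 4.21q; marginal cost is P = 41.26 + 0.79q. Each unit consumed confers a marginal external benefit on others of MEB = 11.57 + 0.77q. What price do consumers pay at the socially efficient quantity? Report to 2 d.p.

P = 30.64

Social marginal benefit = demand + MEB = 242.54 - 3.44q.
Set SMB = MC: 242.54 - 3.44q = 41.26 + 0.79q → q* = 47.5839.
Consumer price on the demand curve at q*: 230.97 − 4.21×47.5839 = 30.6418.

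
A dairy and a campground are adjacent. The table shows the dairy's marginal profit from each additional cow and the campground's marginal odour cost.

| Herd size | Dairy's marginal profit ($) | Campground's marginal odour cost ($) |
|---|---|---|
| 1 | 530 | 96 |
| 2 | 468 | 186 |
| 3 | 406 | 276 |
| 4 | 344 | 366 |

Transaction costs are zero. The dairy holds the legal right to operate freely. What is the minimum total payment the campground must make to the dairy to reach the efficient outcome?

Left alone the dairy would choose level 4 (marginal profit stays positive).
Efficient level: k* = 3 (marginal profit ≥ marginal odour cost through 3).
The campground must at least cover the dairy's forgone profit from cutting 4→3: 344 = 344.

$344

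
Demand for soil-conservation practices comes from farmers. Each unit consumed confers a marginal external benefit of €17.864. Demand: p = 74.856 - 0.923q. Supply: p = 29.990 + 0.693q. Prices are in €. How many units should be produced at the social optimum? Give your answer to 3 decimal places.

q* = 38.818

Social marginal benefit = demand + MEB = 92.720 - 0.923q.
Set SMB = MC: 92.720 - 0.923q = 29.990 + 0.693q → q* = 38.8181.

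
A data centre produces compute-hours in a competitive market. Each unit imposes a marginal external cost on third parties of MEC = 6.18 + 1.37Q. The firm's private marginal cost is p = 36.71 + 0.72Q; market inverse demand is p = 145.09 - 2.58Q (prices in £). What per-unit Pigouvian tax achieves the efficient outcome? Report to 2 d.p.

Social marginal cost = private MC + MEC = 42.89 + 2.09Q.
Set SMC = demand: 42.89 + 2.09Q = 145.09 - 2.58Q → Q* = 21.8844.
The Pigouvian tax equals MEC at Q*: 6.18 + 1.37×21.8844 = 36.1616.

tax = £36.16 per unit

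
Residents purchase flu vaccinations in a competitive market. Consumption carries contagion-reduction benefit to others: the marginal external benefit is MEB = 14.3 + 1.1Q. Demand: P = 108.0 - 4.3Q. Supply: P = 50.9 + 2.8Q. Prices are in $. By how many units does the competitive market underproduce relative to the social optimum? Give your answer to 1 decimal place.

Market equilibrium (private): 50.9 + 2.8Q = 108.0 - 4.3Q → Q_m = 8.0423.
Social marginal benefit = demand + MEB = 122.3 - 3.2Q.
Set SMB = MC: 122.3 - 3.2Q = 50.9 + 2.8Q → Q* = 11.9000.
Gap = |8.0423 − 11.9000| = 3.8577.

3.9 units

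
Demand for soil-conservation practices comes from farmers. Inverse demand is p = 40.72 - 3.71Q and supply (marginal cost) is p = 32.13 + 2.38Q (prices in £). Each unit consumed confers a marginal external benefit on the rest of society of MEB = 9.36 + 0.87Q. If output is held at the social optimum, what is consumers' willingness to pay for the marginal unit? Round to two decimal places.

P = £27.96

Social marginal benefit = demand + MEB = 50.08 - 2.84Q.
Set SMB = MC: 50.08 - 2.84Q = 32.13 + 2.38Q → Q* = 3.4387.
Consumer price on the demand curve at Q*: 40.72 − 3.71×3.4387 = 27.9624.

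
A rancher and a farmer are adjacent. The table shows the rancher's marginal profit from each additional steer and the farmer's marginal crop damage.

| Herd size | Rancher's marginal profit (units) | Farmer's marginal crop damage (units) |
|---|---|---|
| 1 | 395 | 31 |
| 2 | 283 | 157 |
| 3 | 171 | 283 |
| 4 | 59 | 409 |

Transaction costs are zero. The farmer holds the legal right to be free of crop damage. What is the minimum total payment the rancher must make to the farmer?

Efficient level: marginal profit ≥ marginal crop damage through level 2, so k* = 2.
With the farmer holding the right, the rancher must at least compensate total damage at k*: 31 + 157 = 188.

188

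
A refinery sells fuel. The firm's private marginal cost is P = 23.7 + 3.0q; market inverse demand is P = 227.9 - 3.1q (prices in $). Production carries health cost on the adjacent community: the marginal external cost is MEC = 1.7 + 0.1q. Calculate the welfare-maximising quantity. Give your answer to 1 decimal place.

q* = 32.7

Social marginal cost = private MC + MEC = 25.4 + 3.1q.
Set SMC = demand: 25.4 + 3.1q = 227.9 - 3.1q → q* = 32.6613.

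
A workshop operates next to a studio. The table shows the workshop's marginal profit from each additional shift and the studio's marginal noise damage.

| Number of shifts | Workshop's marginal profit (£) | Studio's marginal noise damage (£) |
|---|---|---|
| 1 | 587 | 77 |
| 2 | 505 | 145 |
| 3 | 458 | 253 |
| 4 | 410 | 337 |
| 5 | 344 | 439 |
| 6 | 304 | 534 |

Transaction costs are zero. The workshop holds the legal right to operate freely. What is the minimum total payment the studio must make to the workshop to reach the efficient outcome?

£648

Left alone the workshop would choose level 6 (marginal profit stays positive).
Efficient level: k* = 4 (marginal profit ≥ marginal noise damage through 4).
The studio must at least cover the workshop's forgone profit from cutting 6→4: 344 + 304 = 648.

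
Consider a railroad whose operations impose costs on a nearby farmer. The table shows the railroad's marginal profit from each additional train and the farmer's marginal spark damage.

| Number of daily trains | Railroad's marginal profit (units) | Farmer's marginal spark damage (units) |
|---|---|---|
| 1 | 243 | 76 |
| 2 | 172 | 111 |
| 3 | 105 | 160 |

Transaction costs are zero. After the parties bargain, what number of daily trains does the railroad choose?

2

Bargaining reaches the level where marginal profit last exceeds marginal spark damage.
That holds through level 2 (172 ≥ 111) but not at 3 (105 < 160).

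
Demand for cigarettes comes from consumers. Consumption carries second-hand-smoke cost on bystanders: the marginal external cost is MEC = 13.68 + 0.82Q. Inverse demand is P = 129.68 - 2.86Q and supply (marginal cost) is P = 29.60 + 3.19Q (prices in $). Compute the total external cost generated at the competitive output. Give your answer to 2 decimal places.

$338.49

Market equilibrium (private): 29.60 + 3.19Q = 129.68 - 2.86Q → Q_m = 16.5421.
Total external cost = ∫₀^{Q_m} (13.68 + 0.82Q) dQ = 13.68×16.5421 + ½×0.82×16.5421² = 338.4888.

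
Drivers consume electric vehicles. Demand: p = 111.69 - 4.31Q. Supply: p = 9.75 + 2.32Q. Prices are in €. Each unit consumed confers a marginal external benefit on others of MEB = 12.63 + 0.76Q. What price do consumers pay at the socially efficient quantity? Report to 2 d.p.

Social marginal benefit = demand + MEB = 124.32 - 3.55Q.
Set SMB = MC: 124.32 - 3.55Q = 9.75 + 2.32Q → Q* = 19.5179.
Consumer price on the demand curve at Q*: 111.69 − 4.31×19.5179 = 27.5679.

P = €27.57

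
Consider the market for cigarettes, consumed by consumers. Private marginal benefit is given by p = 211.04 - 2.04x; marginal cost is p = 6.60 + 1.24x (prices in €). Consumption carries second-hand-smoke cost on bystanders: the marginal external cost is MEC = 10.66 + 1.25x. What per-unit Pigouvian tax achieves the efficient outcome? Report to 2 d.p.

Social marginal benefit = demand − MEC = 200.38 - 3.29x.
Set SMB = MC: 200.38 - 3.29x = 6.60 + 1.24x → x* = 42.7770.
The Pigouvian tax equals MEC at x*: 10.66 + 1.25×42.7770 = 64.1313.

tax = €64.13 per unit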